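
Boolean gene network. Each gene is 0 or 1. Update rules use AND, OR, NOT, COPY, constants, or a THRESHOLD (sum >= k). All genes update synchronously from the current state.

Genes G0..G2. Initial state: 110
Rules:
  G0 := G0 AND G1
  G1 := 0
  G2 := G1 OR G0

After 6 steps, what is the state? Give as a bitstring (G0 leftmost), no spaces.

Step 1: G0=G0&G1=1&1=1 G1=0(const) G2=G1|G0=1|1=1 -> 101
Step 2: G0=G0&G1=1&0=0 G1=0(const) G2=G1|G0=0|1=1 -> 001
Step 3: G0=G0&G1=0&0=0 G1=0(const) G2=G1|G0=0|0=0 -> 000
Step 4: G0=G0&G1=0&0=0 G1=0(const) G2=G1|G0=0|0=0 -> 000
Step 5: G0=G0&G1=0&0=0 G1=0(const) G2=G1|G0=0|0=0 -> 000
Step 6: G0=G0&G1=0&0=0 G1=0(const) G2=G1|G0=0|0=0 -> 000

000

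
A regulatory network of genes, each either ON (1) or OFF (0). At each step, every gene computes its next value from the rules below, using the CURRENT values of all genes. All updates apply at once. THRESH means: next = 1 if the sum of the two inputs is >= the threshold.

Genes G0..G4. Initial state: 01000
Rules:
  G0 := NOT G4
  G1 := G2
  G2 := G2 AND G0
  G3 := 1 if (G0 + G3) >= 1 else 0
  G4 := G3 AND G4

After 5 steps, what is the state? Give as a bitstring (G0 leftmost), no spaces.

Step 1: G0=NOT G4=NOT 0=1 G1=G2=0 G2=G2&G0=0&0=0 G3=(0+0>=1)=0 G4=G3&G4=0&0=0 -> 10000
Step 2: G0=NOT G4=NOT 0=1 G1=G2=0 G2=G2&G0=0&1=0 G3=(1+0>=1)=1 G4=G3&G4=0&0=0 -> 10010
Step 3: G0=NOT G4=NOT 0=1 G1=G2=0 G2=G2&G0=0&1=0 G3=(1+1>=1)=1 G4=G3&G4=1&0=0 -> 10010
Step 4: G0=NOT G4=NOT 0=1 G1=G2=0 G2=G2&G0=0&1=0 G3=(1+1>=1)=1 G4=G3&G4=1&0=0 -> 10010
Step 5: G0=NOT G4=NOT 0=1 G1=G2=0 G2=G2&G0=0&1=0 G3=(1+1>=1)=1 G4=G3&G4=1&0=0 -> 10010

10010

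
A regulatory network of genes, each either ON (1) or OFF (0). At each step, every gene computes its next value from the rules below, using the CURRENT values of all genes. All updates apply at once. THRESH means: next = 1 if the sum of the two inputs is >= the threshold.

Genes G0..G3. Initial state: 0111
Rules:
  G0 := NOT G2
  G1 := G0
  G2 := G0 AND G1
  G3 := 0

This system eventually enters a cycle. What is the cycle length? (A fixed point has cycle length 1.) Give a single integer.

Step 0: 0111
Step 1: G0=NOT G2=NOT 1=0 G1=G0=0 G2=G0&G1=0&1=0 G3=0(const) -> 0000
Step 2: G0=NOT G2=NOT 0=1 G1=G0=0 G2=G0&G1=0&0=0 G3=0(const) -> 1000
Step 3: G0=NOT G2=NOT 0=1 G1=G0=1 G2=G0&G1=1&0=0 G3=0(const) -> 1100
Step 4: G0=NOT G2=NOT 0=1 G1=G0=1 G2=G0&G1=1&1=1 G3=0(const) -> 1110
Step 5: G0=NOT G2=NOT 1=0 G1=G0=1 G2=G0&G1=1&1=1 G3=0(const) -> 0110
Step 6: G0=NOT G2=NOT 1=0 G1=G0=0 G2=G0&G1=0&1=0 G3=0(const) -> 0000
State from step 6 equals state from step 1 -> cycle length 5

Answer: 5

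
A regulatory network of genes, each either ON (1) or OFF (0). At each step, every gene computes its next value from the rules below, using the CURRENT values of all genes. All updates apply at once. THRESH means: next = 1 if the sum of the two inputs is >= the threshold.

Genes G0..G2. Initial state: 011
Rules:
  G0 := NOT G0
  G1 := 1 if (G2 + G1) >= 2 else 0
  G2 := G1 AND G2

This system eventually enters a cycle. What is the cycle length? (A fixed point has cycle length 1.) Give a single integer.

Answer: 2

Derivation:
Step 0: 011
Step 1: G0=NOT G0=NOT 0=1 G1=(1+1>=2)=1 G2=G1&G2=1&1=1 -> 111
Step 2: G0=NOT G0=NOT 1=0 G1=(1+1>=2)=1 G2=G1&G2=1&1=1 -> 011
State from step 2 equals state from step 0 -> cycle length 2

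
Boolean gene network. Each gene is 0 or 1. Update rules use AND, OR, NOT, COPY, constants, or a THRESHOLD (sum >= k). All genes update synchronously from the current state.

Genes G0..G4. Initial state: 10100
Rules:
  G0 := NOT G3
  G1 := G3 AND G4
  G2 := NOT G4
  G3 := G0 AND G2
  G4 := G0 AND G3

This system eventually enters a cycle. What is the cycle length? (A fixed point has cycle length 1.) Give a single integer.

Answer: 4

Derivation:
Step 0: 10100
Step 1: G0=NOT G3=NOT 0=1 G1=G3&G4=0&0=0 G2=NOT G4=NOT 0=1 G3=G0&G2=1&1=1 G4=G0&G3=1&0=0 -> 10110
Step 2: G0=NOT G3=NOT 1=0 G1=G3&G4=1&0=0 G2=NOT G4=NOT 0=1 G3=G0&G2=1&1=1 G4=G0&G3=1&1=1 -> 00111
Step 3: G0=NOT G3=NOT 1=0 G1=G3&G4=1&1=1 G2=NOT G4=NOT 1=0 G3=G0&G2=0&1=0 G4=G0&G3=0&1=0 -> 01000
Step 4: G0=NOT G3=NOT 0=1 G1=G3&G4=0&0=0 G2=NOT G4=NOT 0=1 G3=G0&G2=0&0=0 G4=G0&G3=0&0=0 -> 10100
State from step 4 equals state from step 0 -> cycle length 4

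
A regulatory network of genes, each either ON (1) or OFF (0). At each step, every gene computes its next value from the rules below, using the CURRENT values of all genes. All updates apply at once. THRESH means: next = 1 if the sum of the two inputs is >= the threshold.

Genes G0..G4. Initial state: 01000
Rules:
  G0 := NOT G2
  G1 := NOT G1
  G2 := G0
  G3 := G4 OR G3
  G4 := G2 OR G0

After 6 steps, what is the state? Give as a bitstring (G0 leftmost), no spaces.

Step 1: G0=NOT G2=NOT 0=1 G1=NOT G1=NOT 1=0 G2=G0=0 G3=G4|G3=0|0=0 G4=G2|G0=0|0=0 -> 10000
Step 2: G0=NOT G2=NOT 0=1 G1=NOT G1=NOT 0=1 G2=G0=1 G3=G4|G3=0|0=0 G4=G2|G0=0|1=1 -> 11101
Step 3: G0=NOT G2=NOT 1=0 G1=NOT G1=NOT 1=0 G2=G0=1 G3=G4|G3=1|0=1 G4=G2|G0=1|1=1 -> 00111
Step 4: G0=NOT G2=NOT 1=0 G1=NOT G1=NOT 0=1 G2=G0=0 G3=G4|G3=1|1=1 G4=G2|G0=1|0=1 -> 01011
Step 5: G0=NOT G2=NOT 0=1 G1=NOT G1=NOT 1=0 G2=G0=0 G3=G4|G3=1|1=1 G4=G2|G0=0|0=0 -> 10010
Step 6: G0=NOT G2=NOT 0=1 G1=NOT G1=NOT 0=1 G2=G0=1 G3=G4|G3=0|1=1 G4=G2|G0=0|1=1 -> 11111

11111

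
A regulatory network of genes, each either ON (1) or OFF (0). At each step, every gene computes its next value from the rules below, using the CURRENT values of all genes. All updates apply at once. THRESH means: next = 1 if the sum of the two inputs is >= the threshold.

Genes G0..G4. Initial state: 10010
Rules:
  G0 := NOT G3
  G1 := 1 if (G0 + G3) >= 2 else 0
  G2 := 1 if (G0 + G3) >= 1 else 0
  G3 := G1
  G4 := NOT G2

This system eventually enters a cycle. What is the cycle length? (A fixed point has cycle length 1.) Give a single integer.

Step 0: 10010
Step 1: G0=NOT G3=NOT 1=0 G1=(1+1>=2)=1 G2=(1+1>=1)=1 G3=G1=0 G4=NOT G2=NOT 0=1 -> 01101
Step 2: G0=NOT G3=NOT 0=1 G1=(0+0>=2)=0 G2=(0+0>=1)=0 G3=G1=1 G4=NOT G2=NOT 1=0 -> 10010
State from step 2 equals state from step 0 -> cycle length 2

Answer: 2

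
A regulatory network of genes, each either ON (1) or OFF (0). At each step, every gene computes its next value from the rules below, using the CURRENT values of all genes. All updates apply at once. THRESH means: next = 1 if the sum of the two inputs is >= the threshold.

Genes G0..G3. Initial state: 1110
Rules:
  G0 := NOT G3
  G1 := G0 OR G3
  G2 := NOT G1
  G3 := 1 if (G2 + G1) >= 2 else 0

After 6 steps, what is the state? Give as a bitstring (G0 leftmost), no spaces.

Step 1: G0=NOT G3=NOT 0=1 G1=G0|G3=1|0=1 G2=NOT G1=NOT 1=0 G3=(1+1>=2)=1 -> 1101
Step 2: G0=NOT G3=NOT 1=0 G1=G0|G3=1|1=1 G2=NOT G1=NOT 1=0 G3=(0+1>=2)=0 -> 0100
Step 3: G0=NOT G3=NOT 0=1 G1=G0|G3=0|0=0 G2=NOT G1=NOT 1=0 G3=(0+1>=2)=0 -> 1000
Step 4: G0=NOT G3=NOT 0=1 G1=G0|G3=1|0=1 G2=NOT G1=NOT 0=1 G3=(0+0>=2)=0 -> 1110
Step 5: G0=NOT G3=NOT 0=1 G1=G0|G3=1|0=1 G2=NOT G1=NOT 1=0 G3=(1+1>=2)=1 -> 1101
Step 6: G0=NOT G3=NOT 1=0 G1=G0|G3=1|1=1 G2=NOT G1=NOT 1=0 G3=(0+1>=2)=0 -> 0100

0100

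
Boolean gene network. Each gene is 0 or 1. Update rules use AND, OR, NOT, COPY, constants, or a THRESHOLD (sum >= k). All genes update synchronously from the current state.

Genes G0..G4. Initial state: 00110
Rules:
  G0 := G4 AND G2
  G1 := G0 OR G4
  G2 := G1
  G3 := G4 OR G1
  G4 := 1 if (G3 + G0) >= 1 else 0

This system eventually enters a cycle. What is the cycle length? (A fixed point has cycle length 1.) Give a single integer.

Answer: 1

Derivation:
Step 0: 00110
Step 1: G0=G4&G2=0&1=0 G1=G0|G4=0|0=0 G2=G1=0 G3=G4|G1=0|0=0 G4=(1+0>=1)=1 -> 00001
Step 2: G0=G4&G2=1&0=0 G1=G0|G4=0|1=1 G2=G1=0 G3=G4|G1=1|0=1 G4=(0+0>=1)=0 -> 01010
Step 3: G0=G4&G2=0&0=0 G1=G0|G4=0|0=0 G2=G1=1 G3=G4|G1=0|1=1 G4=(1+0>=1)=1 -> 00111
Step 4: G0=G4&G2=1&1=1 G1=G0|G4=0|1=1 G2=G1=0 G3=G4|G1=1|0=1 G4=(1+0>=1)=1 -> 11011
Step 5: G0=G4&G2=1&0=0 G1=G0|G4=1|1=1 G2=G1=1 G3=G4|G1=1|1=1 G4=(1+1>=1)=1 -> 01111
Step 6: G0=G4&G2=1&1=1 G1=G0|G4=0|1=1 G2=G1=1 G3=G4|G1=1|1=1 G4=(1+0>=1)=1 -> 11111
Step 7: G0=G4&G2=1&1=1 G1=G0|G4=1|1=1 G2=G1=1 G3=G4|G1=1|1=1 G4=(1+1>=1)=1 -> 11111
State from step 7 equals state from step 6 -> cycle length 1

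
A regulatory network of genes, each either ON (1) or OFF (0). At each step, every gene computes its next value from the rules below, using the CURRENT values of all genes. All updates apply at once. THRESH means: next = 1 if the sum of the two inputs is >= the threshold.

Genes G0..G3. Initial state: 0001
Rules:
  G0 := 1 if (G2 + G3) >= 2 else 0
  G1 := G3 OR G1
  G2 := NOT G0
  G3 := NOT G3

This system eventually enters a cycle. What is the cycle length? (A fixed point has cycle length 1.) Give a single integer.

Answer: 4

Derivation:
Step 0: 0001
Step 1: G0=(0+1>=2)=0 G1=G3|G1=1|0=1 G2=NOT G0=NOT 0=1 G3=NOT G3=NOT 1=0 -> 0110
Step 2: G0=(1+0>=2)=0 G1=G3|G1=0|1=1 G2=NOT G0=NOT 0=1 G3=NOT G3=NOT 0=1 -> 0111
Step 3: G0=(1+1>=2)=1 G1=G3|G1=1|1=1 G2=NOT G0=NOT 0=1 G3=NOT G3=NOT 1=0 -> 1110
Step 4: G0=(1+0>=2)=0 G1=G3|G1=0|1=1 G2=NOT G0=NOT 1=0 G3=NOT G3=NOT 0=1 -> 0101
Step 5: G0=(0+1>=2)=0 G1=G3|G1=1|1=1 G2=NOT G0=NOT 0=1 G3=NOT G3=NOT 1=0 -> 0110
State from step 5 equals state from step 1 -> cycle length 4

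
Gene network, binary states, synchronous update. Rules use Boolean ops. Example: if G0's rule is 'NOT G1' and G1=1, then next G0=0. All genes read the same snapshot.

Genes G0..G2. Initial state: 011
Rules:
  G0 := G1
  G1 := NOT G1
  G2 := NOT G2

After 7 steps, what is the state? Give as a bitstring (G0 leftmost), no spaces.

Step 1: G0=G1=1 G1=NOT G1=NOT 1=0 G2=NOT G2=NOT 1=0 -> 100
Step 2: G0=G1=0 G1=NOT G1=NOT 0=1 G2=NOT G2=NOT 0=1 -> 011
Step 3: G0=G1=1 G1=NOT G1=NOT 1=0 G2=NOT G2=NOT 1=0 -> 100
Step 4: G0=G1=0 G1=NOT G1=NOT 0=1 G2=NOT G2=NOT 0=1 -> 011
Step 5: G0=G1=1 G1=NOT G1=NOT 1=0 G2=NOT G2=NOT 1=0 -> 100
Step 6: G0=G1=0 G1=NOT G1=NOT 0=1 G2=NOT G2=NOT 0=1 -> 011
Step 7: G0=G1=1 G1=NOT G1=NOT 1=0 G2=NOT G2=NOT 1=0 -> 100

100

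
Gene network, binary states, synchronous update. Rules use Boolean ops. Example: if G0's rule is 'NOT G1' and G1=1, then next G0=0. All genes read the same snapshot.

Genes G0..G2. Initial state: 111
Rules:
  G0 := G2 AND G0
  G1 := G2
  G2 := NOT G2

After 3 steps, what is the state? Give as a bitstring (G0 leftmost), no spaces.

Step 1: G0=G2&G0=1&1=1 G1=G2=1 G2=NOT G2=NOT 1=0 -> 110
Step 2: G0=G2&G0=0&1=0 G1=G2=0 G2=NOT G2=NOT 0=1 -> 001
Step 3: G0=G2&G0=1&0=0 G1=G2=1 G2=NOT G2=NOT 1=0 -> 010

010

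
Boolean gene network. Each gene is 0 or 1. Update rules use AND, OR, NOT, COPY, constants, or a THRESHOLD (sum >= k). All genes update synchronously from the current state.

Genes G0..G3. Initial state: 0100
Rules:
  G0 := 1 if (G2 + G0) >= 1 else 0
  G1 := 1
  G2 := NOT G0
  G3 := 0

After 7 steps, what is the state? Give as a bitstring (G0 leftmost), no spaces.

Step 1: G0=(0+0>=1)=0 G1=1(const) G2=NOT G0=NOT 0=1 G3=0(const) -> 0110
Step 2: G0=(1+0>=1)=1 G1=1(const) G2=NOT G0=NOT 0=1 G3=0(const) -> 1110
Step 3: G0=(1+1>=1)=1 G1=1(const) G2=NOT G0=NOT 1=0 G3=0(const) -> 1100
Step 4: G0=(0+1>=1)=1 G1=1(const) G2=NOT G0=NOT 1=0 G3=0(const) -> 1100
Step 5: G0=(0+1>=1)=1 G1=1(const) G2=NOT G0=NOT 1=0 G3=0(const) -> 1100
Step 6: G0=(0+1>=1)=1 G1=1(const) G2=NOT G0=NOT 1=0 G3=0(const) -> 1100
Step 7: G0=(0+1>=1)=1 G1=1(const) G2=NOT G0=NOT 1=0 G3=0(const) -> 1100

1100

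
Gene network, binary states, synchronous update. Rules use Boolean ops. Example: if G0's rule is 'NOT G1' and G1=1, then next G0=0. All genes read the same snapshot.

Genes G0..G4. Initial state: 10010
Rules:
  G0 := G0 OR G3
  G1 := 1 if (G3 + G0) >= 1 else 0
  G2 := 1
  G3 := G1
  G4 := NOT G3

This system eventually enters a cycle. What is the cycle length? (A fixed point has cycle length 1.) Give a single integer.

Step 0: 10010
Step 1: G0=G0|G3=1|1=1 G1=(1+1>=1)=1 G2=1(const) G3=G1=0 G4=NOT G3=NOT 1=0 -> 11100
Step 2: G0=G0|G3=1|0=1 G1=(0+1>=1)=1 G2=1(const) G3=G1=1 G4=NOT G3=NOT 0=1 -> 11111
Step 3: G0=G0|G3=1|1=1 G1=(1+1>=1)=1 G2=1(const) G3=G1=1 G4=NOT G3=NOT 1=0 -> 11110
Step 4: G0=G0|G3=1|1=1 G1=(1+1>=1)=1 G2=1(const) G3=G1=1 G4=NOT G3=NOT 1=0 -> 11110
State from step 4 equals state from step 3 -> cycle length 1

Answer: 1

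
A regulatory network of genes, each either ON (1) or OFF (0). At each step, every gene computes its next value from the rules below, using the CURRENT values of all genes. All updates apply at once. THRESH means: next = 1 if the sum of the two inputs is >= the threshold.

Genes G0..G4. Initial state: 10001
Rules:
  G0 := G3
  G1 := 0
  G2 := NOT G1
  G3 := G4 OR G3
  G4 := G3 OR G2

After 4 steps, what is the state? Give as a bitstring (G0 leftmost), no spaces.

Step 1: G0=G3=0 G1=0(const) G2=NOT G1=NOT 0=1 G3=G4|G3=1|0=1 G4=G3|G2=0|0=0 -> 00110
Step 2: G0=G3=1 G1=0(const) G2=NOT G1=NOT 0=1 G3=G4|G3=0|1=1 G4=G3|G2=1|1=1 -> 10111
Step 3: G0=G3=1 G1=0(const) G2=NOT G1=NOT 0=1 G3=G4|G3=1|1=1 G4=G3|G2=1|1=1 -> 10111
Step 4: G0=G3=1 G1=0(const) G2=NOT G1=NOT 0=1 G3=G4|G3=1|1=1 G4=G3|G2=1|1=1 -> 10111

10111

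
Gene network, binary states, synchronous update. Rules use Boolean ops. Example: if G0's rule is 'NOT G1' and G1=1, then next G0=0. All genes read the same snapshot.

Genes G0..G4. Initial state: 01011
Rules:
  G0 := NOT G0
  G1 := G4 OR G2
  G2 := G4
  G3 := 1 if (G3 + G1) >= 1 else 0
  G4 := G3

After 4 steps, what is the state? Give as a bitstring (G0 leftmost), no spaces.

Step 1: G0=NOT G0=NOT 0=1 G1=G4|G2=1|0=1 G2=G4=1 G3=(1+1>=1)=1 G4=G3=1 -> 11111
Step 2: G0=NOT G0=NOT 1=0 G1=G4|G2=1|1=1 G2=G4=1 G3=(1+1>=1)=1 G4=G3=1 -> 01111
Step 3: G0=NOT G0=NOT 0=1 G1=G4|G2=1|1=1 G2=G4=1 G3=(1+1>=1)=1 G4=G3=1 -> 11111
Step 4: G0=NOT G0=NOT 1=0 G1=G4|G2=1|1=1 G2=G4=1 G3=(1+1>=1)=1 G4=G3=1 -> 01111

01111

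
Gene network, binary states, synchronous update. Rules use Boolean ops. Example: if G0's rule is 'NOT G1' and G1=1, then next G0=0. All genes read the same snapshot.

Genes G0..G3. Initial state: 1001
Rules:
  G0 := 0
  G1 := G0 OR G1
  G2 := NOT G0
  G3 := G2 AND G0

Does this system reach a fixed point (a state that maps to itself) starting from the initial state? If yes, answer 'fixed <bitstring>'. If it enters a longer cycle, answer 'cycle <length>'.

Answer: fixed 0110

Derivation:
Step 0: 1001
Step 1: G0=0(const) G1=G0|G1=1|0=1 G2=NOT G0=NOT 1=0 G3=G2&G0=0&1=0 -> 0100
Step 2: G0=0(const) G1=G0|G1=0|1=1 G2=NOT G0=NOT 0=1 G3=G2&G0=0&0=0 -> 0110
Step 3: G0=0(const) G1=G0|G1=0|1=1 G2=NOT G0=NOT 0=1 G3=G2&G0=1&0=0 -> 0110
Fixed point reached at step 2: 0110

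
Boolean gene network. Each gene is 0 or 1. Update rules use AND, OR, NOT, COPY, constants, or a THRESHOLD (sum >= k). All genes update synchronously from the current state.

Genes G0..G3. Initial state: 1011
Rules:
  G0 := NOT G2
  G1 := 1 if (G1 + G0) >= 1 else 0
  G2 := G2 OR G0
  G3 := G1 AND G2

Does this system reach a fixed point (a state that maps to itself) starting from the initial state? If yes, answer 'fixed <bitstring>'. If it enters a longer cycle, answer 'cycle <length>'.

Step 0: 1011
Step 1: G0=NOT G2=NOT 1=0 G1=(0+1>=1)=1 G2=G2|G0=1|1=1 G3=G1&G2=0&1=0 -> 0110
Step 2: G0=NOT G2=NOT 1=0 G1=(1+0>=1)=1 G2=G2|G0=1|0=1 G3=G1&G2=1&1=1 -> 0111
Step 3: G0=NOT G2=NOT 1=0 G1=(1+0>=1)=1 G2=G2|G0=1|0=1 G3=G1&G2=1&1=1 -> 0111
Fixed point reached at step 2: 0111

Answer: fixed 0111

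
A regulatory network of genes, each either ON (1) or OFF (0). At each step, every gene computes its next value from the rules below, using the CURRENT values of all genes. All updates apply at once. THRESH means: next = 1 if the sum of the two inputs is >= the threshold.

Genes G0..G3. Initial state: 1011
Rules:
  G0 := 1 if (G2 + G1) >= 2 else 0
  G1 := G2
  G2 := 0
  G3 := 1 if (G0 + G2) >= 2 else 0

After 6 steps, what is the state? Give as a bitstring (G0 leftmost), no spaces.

Step 1: G0=(1+0>=2)=0 G1=G2=1 G2=0(const) G3=(1+1>=2)=1 -> 0101
Step 2: G0=(0+1>=2)=0 G1=G2=0 G2=0(const) G3=(0+0>=2)=0 -> 0000
Step 3: G0=(0+0>=2)=0 G1=G2=0 G2=0(const) G3=(0+0>=2)=0 -> 0000
Step 4: G0=(0+0>=2)=0 G1=G2=0 G2=0(const) G3=(0+0>=2)=0 -> 0000
Step 5: G0=(0+0>=2)=0 G1=G2=0 G2=0(const) G3=(0+0>=2)=0 -> 0000
Step 6: G0=(0+0>=2)=0 G1=G2=0 G2=0(const) G3=(0+0>=2)=0 -> 0000

0000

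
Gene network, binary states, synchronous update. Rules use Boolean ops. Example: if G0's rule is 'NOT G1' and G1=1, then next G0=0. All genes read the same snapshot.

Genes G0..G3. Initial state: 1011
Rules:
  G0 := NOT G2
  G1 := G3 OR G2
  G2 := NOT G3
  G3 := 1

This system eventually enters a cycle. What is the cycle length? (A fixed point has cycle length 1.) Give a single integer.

Answer: 1

Derivation:
Step 0: 1011
Step 1: G0=NOT G2=NOT 1=0 G1=G3|G2=1|1=1 G2=NOT G3=NOT 1=0 G3=1(const) -> 0101
Step 2: G0=NOT G2=NOT 0=1 G1=G3|G2=1|0=1 G2=NOT G3=NOT 1=0 G3=1(const) -> 1101
Step 3: G0=NOT G2=NOT 0=1 G1=G3|G2=1|0=1 G2=NOT G3=NOT 1=0 G3=1(const) -> 1101
State from step 3 equals state from step 2 -> cycle length 1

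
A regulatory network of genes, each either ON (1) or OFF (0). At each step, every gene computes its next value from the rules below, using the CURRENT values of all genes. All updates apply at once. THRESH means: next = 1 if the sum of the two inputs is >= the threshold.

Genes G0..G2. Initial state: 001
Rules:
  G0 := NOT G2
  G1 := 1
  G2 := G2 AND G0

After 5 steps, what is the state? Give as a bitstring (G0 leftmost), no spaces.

Step 1: G0=NOT G2=NOT 1=0 G1=1(const) G2=G2&G0=1&0=0 -> 010
Step 2: G0=NOT G2=NOT 0=1 G1=1(const) G2=G2&G0=0&0=0 -> 110
Step 3: G0=NOT G2=NOT 0=1 G1=1(const) G2=G2&G0=0&1=0 -> 110
Step 4: G0=NOT G2=NOT 0=1 G1=1(const) G2=G2&G0=0&1=0 -> 110
Step 5: G0=NOT G2=NOT 0=1 G1=1(const) G2=G2&G0=0&1=0 -> 110

110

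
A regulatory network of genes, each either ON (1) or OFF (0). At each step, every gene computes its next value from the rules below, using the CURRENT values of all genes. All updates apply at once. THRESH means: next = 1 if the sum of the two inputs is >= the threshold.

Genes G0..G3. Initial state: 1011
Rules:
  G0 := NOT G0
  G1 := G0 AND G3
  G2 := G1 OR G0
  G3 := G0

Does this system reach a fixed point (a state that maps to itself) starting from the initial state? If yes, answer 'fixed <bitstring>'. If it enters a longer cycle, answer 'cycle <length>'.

Step 0: 1011
Step 1: G0=NOT G0=NOT 1=0 G1=G0&G3=1&1=1 G2=G1|G0=0|1=1 G3=G0=1 -> 0111
Step 2: G0=NOT G0=NOT 0=1 G1=G0&G3=0&1=0 G2=G1|G0=1|0=1 G3=G0=0 -> 1010
Step 3: G0=NOT G0=NOT 1=0 G1=G0&G3=1&0=0 G2=G1|G0=0|1=1 G3=G0=1 -> 0011
Step 4: G0=NOT G0=NOT 0=1 G1=G0&G3=0&1=0 G2=G1|G0=0|0=0 G3=G0=0 -> 1000
Step 5: G0=NOT G0=NOT 1=0 G1=G0&G3=1&0=0 G2=G1|G0=0|1=1 G3=G0=1 -> 0011
Cycle of length 2 starting at step 3 -> no fixed point

Answer: cycle 2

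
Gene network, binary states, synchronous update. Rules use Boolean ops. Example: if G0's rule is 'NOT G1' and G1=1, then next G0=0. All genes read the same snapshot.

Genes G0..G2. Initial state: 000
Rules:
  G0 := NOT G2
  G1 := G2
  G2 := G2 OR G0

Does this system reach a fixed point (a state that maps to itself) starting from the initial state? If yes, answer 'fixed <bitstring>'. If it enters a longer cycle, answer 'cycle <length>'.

Answer: fixed 011

Derivation:
Step 0: 000
Step 1: G0=NOT G2=NOT 0=1 G1=G2=0 G2=G2|G0=0|0=0 -> 100
Step 2: G0=NOT G2=NOT 0=1 G1=G2=0 G2=G2|G0=0|1=1 -> 101
Step 3: G0=NOT G2=NOT 1=0 G1=G2=1 G2=G2|G0=1|1=1 -> 011
Step 4: G0=NOT G2=NOT 1=0 G1=G2=1 G2=G2|G0=1|0=1 -> 011
Fixed point reached at step 3: 011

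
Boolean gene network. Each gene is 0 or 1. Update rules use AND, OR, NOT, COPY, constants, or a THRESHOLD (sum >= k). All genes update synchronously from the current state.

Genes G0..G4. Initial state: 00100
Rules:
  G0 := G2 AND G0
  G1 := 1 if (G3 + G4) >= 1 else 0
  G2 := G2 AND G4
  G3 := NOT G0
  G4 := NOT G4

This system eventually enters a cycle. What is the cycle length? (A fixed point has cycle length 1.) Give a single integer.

Answer: 2

Derivation:
Step 0: 00100
Step 1: G0=G2&G0=1&0=0 G1=(0+0>=1)=0 G2=G2&G4=1&0=0 G3=NOT G0=NOT 0=1 G4=NOT G4=NOT 0=1 -> 00011
Step 2: G0=G2&G0=0&0=0 G1=(1+1>=1)=1 G2=G2&G4=0&1=0 G3=NOT G0=NOT 0=1 G4=NOT G4=NOT 1=0 -> 01010
Step 3: G0=G2&G0=0&0=0 G1=(1+0>=1)=1 G2=G2&G4=0&0=0 G3=NOT G0=NOT 0=1 G4=NOT G4=NOT 0=1 -> 01011
Step 4: G0=G2&G0=0&0=0 G1=(1+1>=1)=1 G2=G2&G4=0&1=0 G3=NOT G0=NOT 0=1 G4=NOT G4=NOT 1=0 -> 01010
State from step 4 equals state from step 2 -> cycle length 2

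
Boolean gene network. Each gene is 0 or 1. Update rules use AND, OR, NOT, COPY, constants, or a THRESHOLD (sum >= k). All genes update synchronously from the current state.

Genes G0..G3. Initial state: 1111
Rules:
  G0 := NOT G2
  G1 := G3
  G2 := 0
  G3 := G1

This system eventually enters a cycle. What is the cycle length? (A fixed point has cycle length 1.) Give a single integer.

Answer: 1

Derivation:
Step 0: 1111
Step 1: G0=NOT G2=NOT 1=0 G1=G3=1 G2=0(const) G3=G1=1 -> 0101
Step 2: G0=NOT G2=NOT 0=1 G1=G3=1 G2=0(const) G3=G1=1 -> 1101
Step 3: G0=NOT G2=NOT 0=1 G1=G3=1 G2=0(const) G3=G1=1 -> 1101
State from step 3 equals state from step 2 -> cycle length 1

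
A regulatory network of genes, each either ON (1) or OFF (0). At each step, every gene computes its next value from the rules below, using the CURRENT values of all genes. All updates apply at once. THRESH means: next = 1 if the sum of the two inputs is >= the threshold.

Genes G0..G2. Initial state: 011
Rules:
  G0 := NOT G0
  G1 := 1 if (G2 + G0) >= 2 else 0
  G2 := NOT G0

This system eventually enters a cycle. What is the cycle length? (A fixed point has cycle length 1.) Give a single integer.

Step 0: 011
Step 1: G0=NOT G0=NOT 0=1 G1=(1+0>=2)=0 G2=NOT G0=NOT 0=1 -> 101
Step 2: G0=NOT G0=NOT 1=0 G1=(1+1>=2)=1 G2=NOT G0=NOT 1=0 -> 010
Step 3: G0=NOT G0=NOT 0=1 G1=(0+0>=2)=0 G2=NOT G0=NOT 0=1 -> 101
State from step 3 equals state from step 1 -> cycle length 2

Answer: 2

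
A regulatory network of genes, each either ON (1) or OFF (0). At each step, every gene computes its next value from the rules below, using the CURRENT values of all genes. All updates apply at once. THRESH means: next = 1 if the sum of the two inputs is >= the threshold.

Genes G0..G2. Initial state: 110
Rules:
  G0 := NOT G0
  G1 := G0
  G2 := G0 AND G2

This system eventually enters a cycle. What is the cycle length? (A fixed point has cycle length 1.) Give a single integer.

Answer: 2

Derivation:
Step 0: 110
Step 1: G0=NOT G0=NOT 1=0 G1=G0=1 G2=G0&G2=1&0=0 -> 010
Step 2: G0=NOT G0=NOT 0=1 G1=G0=0 G2=G0&G2=0&0=0 -> 100
Step 3: G0=NOT G0=NOT 1=0 G1=G0=1 G2=G0&G2=1&0=0 -> 010
State from step 3 equals state from step 1 -> cycle length 2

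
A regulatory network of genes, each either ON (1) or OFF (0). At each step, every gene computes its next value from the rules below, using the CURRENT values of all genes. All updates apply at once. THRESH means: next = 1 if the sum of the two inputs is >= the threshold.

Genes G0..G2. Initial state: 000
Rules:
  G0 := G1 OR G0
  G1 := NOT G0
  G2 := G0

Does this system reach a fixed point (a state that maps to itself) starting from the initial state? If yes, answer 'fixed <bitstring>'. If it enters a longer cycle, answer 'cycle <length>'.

Answer: fixed 101

Derivation:
Step 0: 000
Step 1: G0=G1|G0=0|0=0 G1=NOT G0=NOT 0=1 G2=G0=0 -> 010
Step 2: G0=G1|G0=1|0=1 G1=NOT G0=NOT 0=1 G2=G0=0 -> 110
Step 3: G0=G1|G0=1|1=1 G1=NOT G0=NOT 1=0 G2=G0=1 -> 101
Step 4: G0=G1|G0=0|1=1 G1=NOT G0=NOT 1=0 G2=G0=1 -> 101
Fixed point reached at step 3: 101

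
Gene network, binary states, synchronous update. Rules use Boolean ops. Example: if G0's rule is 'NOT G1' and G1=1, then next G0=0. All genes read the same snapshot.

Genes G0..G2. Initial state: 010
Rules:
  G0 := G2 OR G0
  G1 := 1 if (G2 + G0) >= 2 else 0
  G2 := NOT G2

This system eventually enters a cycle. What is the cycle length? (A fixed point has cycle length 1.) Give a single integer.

Step 0: 010
Step 1: G0=G2|G0=0|0=0 G1=(0+0>=2)=0 G2=NOT G2=NOT 0=1 -> 001
Step 2: G0=G2|G0=1|0=1 G1=(1+0>=2)=0 G2=NOT G2=NOT 1=0 -> 100
Step 3: G0=G2|G0=0|1=1 G1=(0+1>=2)=0 G2=NOT G2=NOT 0=1 -> 101
Step 4: G0=G2|G0=1|1=1 G1=(1+1>=2)=1 G2=NOT G2=NOT 1=0 -> 110
Step 5: G0=G2|G0=0|1=1 G1=(0+1>=2)=0 G2=NOT G2=NOT 0=1 -> 101
State from step 5 equals state from step 3 -> cycle length 2

Answer: 2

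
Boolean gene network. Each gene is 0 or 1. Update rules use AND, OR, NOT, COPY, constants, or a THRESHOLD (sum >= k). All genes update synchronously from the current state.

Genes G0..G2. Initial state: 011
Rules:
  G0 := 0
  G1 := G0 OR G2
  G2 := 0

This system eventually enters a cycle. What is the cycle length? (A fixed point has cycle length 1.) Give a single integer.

Answer: 1

Derivation:
Step 0: 011
Step 1: G0=0(const) G1=G0|G2=0|1=1 G2=0(const) -> 010
Step 2: G0=0(const) G1=G0|G2=0|0=0 G2=0(const) -> 000
Step 3: G0=0(const) G1=G0|G2=0|0=0 G2=0(const) -> 000
State from step 3 equals state from step 2 -> cycle length 1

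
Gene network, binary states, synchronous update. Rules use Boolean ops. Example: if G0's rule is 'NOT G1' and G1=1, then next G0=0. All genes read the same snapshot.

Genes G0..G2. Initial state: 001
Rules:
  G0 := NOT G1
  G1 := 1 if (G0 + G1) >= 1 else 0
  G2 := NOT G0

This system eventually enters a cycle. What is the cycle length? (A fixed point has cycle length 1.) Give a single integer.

Step 0: 001
Step 1: G0=NOT G1=NOT 0=1 G1=(0+0>=1)=0 G2=NOT G0=NOT 0=1 -> 101
Step 2: G0=NOT G1=NOT 0=1 G1=(1+0>=1)=1 G2=NOT G0=NOT 1=0 -> 110
Step 3: G0=NOT G1=NOT 1=0 G1=(1+1>=1)=1 G2=NOT G0=NOT 1=0 -> 010
Step 4: G0=NOT G1=NOT 1=0 G1=(0+1>=1)=1 G2=NOT G0=NOT 0=1 -> 011
Step 5: G0=NOT G1=NOT 1=0 G1=(0+1>=1)=1 G2=NOT G0=NOT 0=1 -> 011
State from step 5 equals state from step 4 -> cycle length 1

Answer: 1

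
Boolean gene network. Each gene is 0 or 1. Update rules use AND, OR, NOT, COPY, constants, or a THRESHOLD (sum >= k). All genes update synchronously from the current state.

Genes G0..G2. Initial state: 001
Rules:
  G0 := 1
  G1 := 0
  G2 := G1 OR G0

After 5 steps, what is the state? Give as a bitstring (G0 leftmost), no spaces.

Step 1: G0=1(const) G1=0(const) G2=G1|G0=0|0=0 -> 100
Step 2: G0=1(const) G1=0(const) G2=G1|G0=0|1=1 -> 101
Step 3: G0=1(const) G1=0(const) G2=G1|G0=0|1=1 -> 101
Step 4: G0=1(const) G1=0(const) G2=G1|G0=0|1=1 -> 101
Step 5: G0=1(const) G1=0(const) G2=G1|G0=0|1=1 -> 101

101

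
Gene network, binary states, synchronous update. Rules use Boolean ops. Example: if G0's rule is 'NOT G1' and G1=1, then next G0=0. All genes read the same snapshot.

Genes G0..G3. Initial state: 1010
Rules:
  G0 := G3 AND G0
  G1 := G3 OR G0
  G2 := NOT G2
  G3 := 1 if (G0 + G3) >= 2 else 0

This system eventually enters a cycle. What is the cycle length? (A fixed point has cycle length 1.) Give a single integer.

Step 0: 1010
Step 1: G0=G3&G0=0&1=0 G1=G3|G0=0|1=1 G2=NOT G2=NOT 1=0 G3=(1+0>=2)=0 -> 0100
Step 2: G0=G3&G0=0&0=0 G1=G3|G0=0|0=0 G2=NOT G2=NOT 0=1 G3=(0+0>=2)=0 -> 0010
Step 3: G0=G3&G0=0&0=0 G1=G3|G0=0|0=0 G2=NOT G2=NOT 1=0 G3=(0+0>=2)=0 -> 0000
Step 4: G0=G3&G0=0&0=0 G1=G3|G0=0|0=0 G2=NOT G2=NOT 0=1 G3=(0+0>=2)=0 -> 0010
State from step 4 equals state from step 2 -> cycle length 2

Answer: 2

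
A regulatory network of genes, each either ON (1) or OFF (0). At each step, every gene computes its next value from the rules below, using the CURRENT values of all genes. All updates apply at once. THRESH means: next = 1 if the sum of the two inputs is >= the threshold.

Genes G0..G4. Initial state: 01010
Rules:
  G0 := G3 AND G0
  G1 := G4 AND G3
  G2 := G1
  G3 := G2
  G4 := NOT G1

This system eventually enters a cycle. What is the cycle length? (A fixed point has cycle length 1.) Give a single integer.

Answer: 3

Derivation:
Step 0: 01010
Step 1: G0=G3&G0=1&0=0 G1=G4&G3=0&1=0 G2=G1=1 G3=G2=0 G4=NOT G1=NOT 1=0 -> 00100
Step 2: G0=G3&G0=0&0=0 G1=G4&G3=0&0=0 G2=G1=0 G3=G2=1 G4=NOT G1=NOT 0=1 -> 00011
Step 3: G0=G3&G0=1&0=0 G1=G4&G3=1&1=1 G2=G1=0 G3=G2=0 G4=NOT G1=NOT 0=1 -> 01001
Step 4: G0=G3&G0=0&0=0 G1=G4&G3=1&0=0 G2=G1=1 G3=G2=0 G4=NOT G1=NOT 1=0 -> 00100
State from step 4 equals state from step 1 -> cycle length 3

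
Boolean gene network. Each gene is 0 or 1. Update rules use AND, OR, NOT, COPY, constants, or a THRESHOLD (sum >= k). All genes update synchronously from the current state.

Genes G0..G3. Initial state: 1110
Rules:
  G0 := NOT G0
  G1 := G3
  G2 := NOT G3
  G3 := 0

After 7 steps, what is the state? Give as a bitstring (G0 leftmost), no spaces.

Step 1: G0=NOT G0=NOT 1=0 G1=G3=0 G2=NOT G3=NOT 0=1 G3=0(const) -> 0010
Step 2: G0=NOT G0=NOT 0=1 G1=G3=0 G2=NOT G3=NOT 0=1 G3=0(const) -> 1010
Step 3: G0=NOT G0=NOT 1=0 G1=G3=0 G2=NOT G3=NOT 0=1 G3=0(const) -> 0010
Step 4: G0=NOT G0=NOT 0=1 G1=G3=0 G2=NOT G3=NOT 0=1 G3=0(const) -> 1010
Step 5: G0=NOT G0=NOT 1=0 G1=G3=0 G2=NOT G3=NOT 0=1 G3=0(const) -> 0010
Step 6: G0=NOT G0=NOT 0=1 G1=G3=0 G2=NOT G3=NOT 0=1 G3=0(const) -> 1010
Step 7: G0=NOT G0=NOT 1=0 G1=G3=0 G2=NOT G3=NOT 0=1 G3=0(const) -> 0010

0010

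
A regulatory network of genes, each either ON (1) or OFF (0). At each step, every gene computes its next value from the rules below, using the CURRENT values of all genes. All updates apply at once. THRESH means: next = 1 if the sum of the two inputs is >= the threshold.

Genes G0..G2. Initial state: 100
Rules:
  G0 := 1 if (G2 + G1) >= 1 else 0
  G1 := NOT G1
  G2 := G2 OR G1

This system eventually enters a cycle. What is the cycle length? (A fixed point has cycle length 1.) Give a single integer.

Answer: 2

Derivation:
Step 0: 100
Step 1: G0=(0+0>=1)=0 G1=NOT G1=NOT 0=1 G2=G2|G1=0|0=0 -> 010
Step 2: G0=(0+1>=1)=1 G1=NOT G1=NOT 1=0 G2=G2|G1=0|1=1 -> 101
Step 3: G0=(1+0>=1)=1 G1=NOT G1=NOT 0=1 G2=G2|G1=1|0=1 -> 111
Step 4: G0=(1+1>=1)=1 G1=NOT G1=NOT 1=0 G2=G2|G1=1|1=1 -> 101
State from step 4 equals state from step 2 -> cycle length 2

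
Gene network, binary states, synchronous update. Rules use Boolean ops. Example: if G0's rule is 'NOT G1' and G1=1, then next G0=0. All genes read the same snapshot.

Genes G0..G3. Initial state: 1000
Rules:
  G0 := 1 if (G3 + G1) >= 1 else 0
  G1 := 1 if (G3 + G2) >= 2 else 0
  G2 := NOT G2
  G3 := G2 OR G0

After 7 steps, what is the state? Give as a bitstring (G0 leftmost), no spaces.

Step 1: G0=(0+0>=1)=0 G1=(0+0>=2)=0 G2=NOT G2=NOT 0=1 G3=G2|G0=0|1=1 -> 0011
Step 2: G0=(1+0>=1)=1 G1=(1+1>=2)=1 G2=NOT G2=NOT 1=0 G3=G2|G0=1|0=1 -> 1101
Step 3: G0=(1+1>=1)=1 G1=(1+0>=2)=0 G2=NOT G2=NOT 0=1 G3=G2|G0=0|1=1 -> 1011
Step 4: G0=(1+0>=1)=1 G1=(1+1>=2)=1 G2=NOT G2=NOT 1=0 G3=G2|G0=1|1=1 -> 1101
Step 5: G0=(1+1>=1)=1 G1=(1+0>=2)=0 G2=NOT G2=NOT 0=1 G3=G2|G0=0|1=1 -> 1011
Step 6: G0=(1+0>=1)=1 G1=(1+1>=2)=1 G2=NOT G2=NOT 1=0 G3=G2|G0=1|1=1 -> 1101
Step 7: G0=(1+1>=1)=1 G1=(1+0>=2)=0 G2=NOT G2=NOT 0=1 G3=G2|G0=0|1=1 -> 1011

1011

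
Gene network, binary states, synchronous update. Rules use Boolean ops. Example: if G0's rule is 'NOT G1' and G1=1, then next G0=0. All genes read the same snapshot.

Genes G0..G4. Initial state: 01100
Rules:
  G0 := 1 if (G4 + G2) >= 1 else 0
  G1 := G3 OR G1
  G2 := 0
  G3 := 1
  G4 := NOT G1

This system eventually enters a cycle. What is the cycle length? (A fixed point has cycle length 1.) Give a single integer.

Answer: 1

Derivation:
Step 0: 01100
Step 1: G0=(0+1>=1)=1 G1=G3|G1=0|1=1 G2=0(const) G3=1(const) G4=NOT G1=NOT 1=0 -> 11010
Step 2: G0=(0+0>=1)=0 G1=G3|G1=1|1=1 G2=0(const) G3=1(const) G4=NOT G1=NOT 1=0 -> 01010
Step 3: G0=(0+0>=1)=0 G1=G3|G1=1|1=1 G2=0(const) G3=1(const) G4=NOT G1=NOT 1=0 -> 01010
State from step 3 equals state from step 2 -> cycle length 1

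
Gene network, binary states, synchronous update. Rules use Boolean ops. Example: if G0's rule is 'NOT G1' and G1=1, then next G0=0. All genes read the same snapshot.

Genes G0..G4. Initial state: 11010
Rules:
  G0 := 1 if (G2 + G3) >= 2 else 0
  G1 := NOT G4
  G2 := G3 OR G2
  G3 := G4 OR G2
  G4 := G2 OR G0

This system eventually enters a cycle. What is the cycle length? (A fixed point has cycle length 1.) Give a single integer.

Answer: 1

Derivation:
Step 0: 11010
Step 1: G0=(0+1>=2)=0 G1=NOT G4=NOT 0=1 G2=G3|G2=1|0=1 G3=G4|G2=0|0=0 G4=G2|G0=0|1=1 -> 01101
Step 2: G0=(1+0>=2)=0 G1=NOT G4=NOT 1=0 G2=G3|G2=0|1=1 G3=G4|G2=1|1=1 G4=G2|G0=1|0=1 -> 00111
Step 3: G0=(1+1>=2)=1 G1=NOT G4=NOT 1=0 G2=G3|G2=1|1=1 G3=G4|G2=1|1=1 G4=G2|G0=1|0=1 -> 10111
Step 4: G0=(1+1>=2)=1 G1=NOT G4=NOT 1=0 G2=G3|G2=1|1=1 G3=G4|G2=1|1=1 G4=G2|G0=1|1=1 -> 10111
State from step 4 equals state from step 3 -> cycle length 1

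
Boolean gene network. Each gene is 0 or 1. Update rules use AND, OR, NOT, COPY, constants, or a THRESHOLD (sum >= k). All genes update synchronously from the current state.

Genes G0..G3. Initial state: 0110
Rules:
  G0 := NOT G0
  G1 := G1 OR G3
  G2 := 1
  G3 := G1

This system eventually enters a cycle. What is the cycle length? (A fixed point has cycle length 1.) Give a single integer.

Step 0: 0110
Step 1: G0=NOT G0=NOT 0=1 G1=G1|G3=1|0=1 G2=1(const) G3=G1=1 -> 1111
Step 2: G0=NOT G0=NOT 1=0 G1=G1|G3=1|1=1 G2=1(const) G3=G1=1 -> 0111
Step 3: G0=NOT G0=NOT 0=1 G1=G1|G3=1|1=1 G2=1(const) G3=G1=1 -> 1111
State from step 3 equals state from step 1 -> cycle length 2

Answer: 2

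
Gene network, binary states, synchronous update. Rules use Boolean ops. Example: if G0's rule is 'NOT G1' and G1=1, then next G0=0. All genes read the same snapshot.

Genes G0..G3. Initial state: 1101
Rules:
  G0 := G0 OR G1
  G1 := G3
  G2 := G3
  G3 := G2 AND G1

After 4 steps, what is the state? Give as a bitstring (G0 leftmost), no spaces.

Step 1: G0=G0|G1=1|1=1 G1=G3=1 G2=G3=1 G3=G2&G1=0&1=0 -> 1110
Step 2: G0=G0|G1=1|1=1 G1=G3=0 G2=G3=0 G3=G2&G1=1&1=1 -> 1001
Step 3: G0=G0|G1=1|0=1 G1=G3=1 G2=G3=1 G3=G2&G1=0&0=0 -> 1110
Step 4: G0=G0|G1=1|1=1 G1=G3=0 G2=G3=0 G3=G2&G1=1&1=1 -> 1001

1001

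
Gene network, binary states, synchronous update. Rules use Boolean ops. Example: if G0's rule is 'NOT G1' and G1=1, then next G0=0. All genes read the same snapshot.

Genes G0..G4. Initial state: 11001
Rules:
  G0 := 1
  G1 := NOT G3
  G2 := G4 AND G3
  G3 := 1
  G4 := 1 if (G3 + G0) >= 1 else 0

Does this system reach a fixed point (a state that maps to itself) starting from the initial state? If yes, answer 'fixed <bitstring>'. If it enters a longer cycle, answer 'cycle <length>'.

Step 0: 11001
Step 1: G0=1(const) G1=NOT G3=NOT 0=1 G2=G4&G3=1&0=0 G3=1(const) G4=(0+1>=1)=1 -> 11011
Step 2: G0=1(const) G1=NOT G3=NOT 1=0 G2=G4&G3=1&1=1 G3=1(const) G4=(1+1>=1)=1 -> 10111
Step 3: G0=1(const) G1=NOT G3=NOT 1=0 G2=G4&G3=1&1=1 G3=1(const) G4=(1+1>=1)=1 -> 10111
Fixed point reached at step 2: 10111

Answer: fixed 10111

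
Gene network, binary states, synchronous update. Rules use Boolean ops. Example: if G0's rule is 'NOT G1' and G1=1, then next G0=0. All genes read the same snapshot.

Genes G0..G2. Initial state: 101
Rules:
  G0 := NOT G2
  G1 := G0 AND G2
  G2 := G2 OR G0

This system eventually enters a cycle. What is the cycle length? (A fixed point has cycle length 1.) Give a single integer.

Step 0: 101
Step 1: G0=NOT G2=NOT 1=0 G1=G0&G2=1&1=1 G2=G2|G0=1|1=1 -> 011
Step 2: G0=NOT G2=NOT 1=0 G1=G0&G2=0&1=0 G2=G2|G0=1|0=1 -> 001
Step 3: G0=NOT G2=NOT 1=0 G1=G0&G2=0&1=0 G2=G2|G0=1|0=1 -> 001
State from step 3 equals state from step 2 -> cycle length 1

Answer: 1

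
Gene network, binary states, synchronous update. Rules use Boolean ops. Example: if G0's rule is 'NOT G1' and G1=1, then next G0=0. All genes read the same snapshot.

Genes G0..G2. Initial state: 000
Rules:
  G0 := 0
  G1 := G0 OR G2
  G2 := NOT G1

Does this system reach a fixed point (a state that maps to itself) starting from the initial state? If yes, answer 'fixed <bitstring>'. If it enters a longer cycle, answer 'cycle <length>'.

Answer: cycle 4

Derivation:
Step 0: 000
Step 1: G0=0(const) G1=G0|G2=0|0=0 G2=NOT G1=NOT 0=1 -> 001
Step 2: G0=0(const) G1=G0|G2=0|1=1 G2=NOT G1=NOT 0=1 -> 011
Step 3: G0=0(const) G1=G0|G2=0|1=1 G2=NOT G1=NOT 1=0 -> 010
Step 4: G0=0(const) G1=G0|G2=0|0=0 G2=NOT G1=NOT 1=0 -> 000
Cycle of length 4 starting at step 0 -> no fixed point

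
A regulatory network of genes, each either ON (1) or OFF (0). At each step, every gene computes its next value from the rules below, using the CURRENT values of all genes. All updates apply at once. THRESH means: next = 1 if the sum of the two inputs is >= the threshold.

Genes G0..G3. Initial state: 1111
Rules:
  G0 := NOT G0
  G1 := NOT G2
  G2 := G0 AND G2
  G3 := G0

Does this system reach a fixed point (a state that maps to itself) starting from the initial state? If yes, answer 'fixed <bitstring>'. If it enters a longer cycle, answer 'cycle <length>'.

Step 0: 1111
Step 1: G0=NOT G0=NOT 1=0 G1=NOT G2=NOT 1=0 G2=G0&G2=1&1=1 G3=G0=1 -> 0011
Step 2: G0=NOT G0=NOT 0=1 G1=NOT G2=NOT 1=0 G2=G0&G2=0&1=0 G3=G0=0 -> 1000
Step 3: G0=NOT G0=NOT 1=0 G1=NOT G2=NOT 0=1 G2=G0&G2=1&0=0 G3=G0=1 -> 0101
Step 4: G0=NOT G0=NOT 0=1 G1=NOT G2=NOT 0=1 G2=G0&G2=0&0=0 G3=G0=0 -> 1100
Step 5: G0=NOT G0=NOT 1=0 G1=NOT G2=NOT 0=1 G2=G0&G2=1&0=0 G3=G0=1 -> 0101
Cycle of length 2 starting at step 3 -> no fixed point

Answer: cycle 2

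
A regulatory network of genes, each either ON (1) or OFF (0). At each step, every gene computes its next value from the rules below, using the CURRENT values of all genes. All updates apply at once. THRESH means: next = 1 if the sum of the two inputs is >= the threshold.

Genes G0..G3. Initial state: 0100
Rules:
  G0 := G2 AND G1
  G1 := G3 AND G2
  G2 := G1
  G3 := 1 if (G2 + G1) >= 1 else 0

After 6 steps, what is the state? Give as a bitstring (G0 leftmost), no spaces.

Step 1: G0=G2&G1=0&1=0 G1=G3&G2=0&0=0 G2=G1=1 G3=(0+1>=1)=1 -> 0011
Step 2: G0=G2&G1=1&0=0 G1=G3&G2=1&1=1 G2=G1=0 G3=(1+0>=1)=1 -> 0101
Step 3: G0=G2&G1=0&1=0 G1=G3&G2=1&0=0 G2=G1=1 G3=(0+1>=1)=1 -> 0011
Step 4: G0=G2&G1=1&0=0 G1=G3&G2=1&1=1 G2=G1=0 G3=(1+0>=1)=1 -> 0101
Step 5: G0=G2&G1=0&1=0 G1=G3&G2=1&0=0 G2=G1=1 G3=(0+1>=1)=1 -> 0011
Step 6: G0=G2&G1=1&0=0 G1=G3&G2=1&1=1 G2=G1=0 G3=(1+0>=1)=1 -> 0101

0101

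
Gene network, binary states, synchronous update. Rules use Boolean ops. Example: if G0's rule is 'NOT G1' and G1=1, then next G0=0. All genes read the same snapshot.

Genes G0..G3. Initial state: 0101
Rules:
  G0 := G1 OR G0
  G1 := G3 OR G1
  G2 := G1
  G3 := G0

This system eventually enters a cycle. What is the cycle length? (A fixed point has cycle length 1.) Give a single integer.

Step 0: 0101
Step 1: G0=G1|G0=1|0=1 G1=G3|G1=1|1=1 G2=G1=1 G3=G0=0 -> 1110
Step 2: G0=G1|G0=1|1=1 G1=G3|G1=0|1=1 G2=G1=1 G3=G0=1 -> 1111
Step 3: G0=G1|G0=1|1=1 G1=G3|G1=1|1=1 G2=G1=1 G3=G0=1 -> 1111
State from step 3 equals state from step 2 -> cycle length 1

Answer: 1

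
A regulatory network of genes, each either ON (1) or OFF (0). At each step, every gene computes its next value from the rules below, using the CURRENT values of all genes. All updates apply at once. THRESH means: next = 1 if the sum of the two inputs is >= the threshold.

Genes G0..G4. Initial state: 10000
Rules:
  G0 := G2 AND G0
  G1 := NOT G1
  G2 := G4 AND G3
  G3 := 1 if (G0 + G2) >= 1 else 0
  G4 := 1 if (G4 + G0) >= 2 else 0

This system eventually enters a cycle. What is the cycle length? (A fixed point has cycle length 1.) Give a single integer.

Answer: 2

Derivation:
Step 0: 10000
Step 1: G0=G2&G0=0&1=0 G1=NOT G1=NOT 0=1 G2=G4&G3=0&0=0 G3=(1+0>=1)=1 G4=(0+1>=2)=0 -> 01010
Step 2: G0=G2&G0=0&0=0 G1=NOT G1=NOT 1=0 G2=G4&G3=0&1=0 G3=(0+0>=1)=0 G4=(0+0>=2)=0 -> 00000
Step 3: G0=G2&G0=0&0=0 G1=NOT G1=NOT 0=1 G2=G4&G3=0&0=0 G3=(0+0>=1)=0 G4=(0+0>=2)=0 -> 01000
Step 4: G0=G2&G0=0&0=0 G1=NOT G1=NOT 1=0 G2=G4&G3=0&0=0 G3=(0+0>=1)=0 G4=(0+0>=2)=0 -> 00000
State from step 4 equals state from step 2 -> cycle length 2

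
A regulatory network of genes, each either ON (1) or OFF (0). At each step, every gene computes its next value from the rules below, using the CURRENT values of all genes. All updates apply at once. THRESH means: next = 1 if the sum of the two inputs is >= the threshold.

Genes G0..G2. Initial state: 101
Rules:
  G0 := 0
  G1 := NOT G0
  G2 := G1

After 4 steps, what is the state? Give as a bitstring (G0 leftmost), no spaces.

Step 1: G0=0(const) G1=NOT G0=NOT 1=0 G2=G1=0 -> 000
Step 2: G0=0(const) G1=NOT G0=NOT 0=1 G2=G1=0 -> 010
Step 3: G0=0(const) G1=NOT G0=NOT 0=1 G2=G1=1 -> 011
Step 4: G0=0(const) G1=NOT G0=NOT 0=1 G2=G1=1 -> 011

011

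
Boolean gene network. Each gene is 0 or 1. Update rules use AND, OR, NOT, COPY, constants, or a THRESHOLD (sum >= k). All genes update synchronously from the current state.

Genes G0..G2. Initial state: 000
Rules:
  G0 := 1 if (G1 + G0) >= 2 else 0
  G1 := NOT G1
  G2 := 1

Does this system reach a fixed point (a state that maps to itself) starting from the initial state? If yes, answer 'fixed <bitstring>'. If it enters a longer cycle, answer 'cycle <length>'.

Answer: cycle 2

Derivation:
Step 0: 000
Step 1: G0=(0+0>=2)=0 G1=NOT G1=NOT 0=1 G2=1(const) -> 011
Step 2: G0=(1+0>=2)=0 G1=NOT G1=NOT 1=0 G2=1(const) -> 001
Step 3: G0=(0+0>=2)=0 G1=NOT G1=NOT 0=1 G2=1(const) -> 011
Cycle of length 2 starting at step 1 -> no fixed point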